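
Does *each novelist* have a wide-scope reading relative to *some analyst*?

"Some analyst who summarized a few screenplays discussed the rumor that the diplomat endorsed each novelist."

*each novelist* sits inside the complex NP *the rumor that the diplomat endorsed each novelist*.
Since the clause is the complement of a nominal head, the CNPC blocks scope extraction.
There is no licit LF on which *each novelist* c-commands *some analyst*.

No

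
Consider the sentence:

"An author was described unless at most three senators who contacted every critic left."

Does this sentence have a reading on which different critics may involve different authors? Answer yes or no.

The paraphrase describes the scope ordering *every critic* > *an author*.
*every critic* occurs within the relative clause *who contacted every critic*, which is itself inside the adjunct *unless at most three senators who contacted every critic left*.
Nested islands: the RC island is itself inside an adjunct island, so wide scope is doubly excluded.
*every critic* > *an author* would require crossing that boundary, which is illicit.
(Only the surface reading survives: one fixed author with respect to all the relevant critics.)

No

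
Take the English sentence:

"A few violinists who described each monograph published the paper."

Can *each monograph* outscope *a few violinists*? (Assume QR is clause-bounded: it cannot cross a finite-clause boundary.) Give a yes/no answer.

No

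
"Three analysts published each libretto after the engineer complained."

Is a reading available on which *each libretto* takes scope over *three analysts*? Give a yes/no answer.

Yes

*each libretto* is a matrix argument; the adjunct is an island but the target quantifier is outside it.
With no island boundary between them, the object can take inverse scope over the subject via ordinary QR within the clause.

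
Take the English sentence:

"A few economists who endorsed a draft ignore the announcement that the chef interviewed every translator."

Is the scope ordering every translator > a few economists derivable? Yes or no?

*every translator* sits inside the complex NP *the announcement that the chef interviewed every translator*.
A that-clause complement to a noun is an island; QR cannot cross the NP boundary.
So the wide-scope reading for *every translator* is blocked.

No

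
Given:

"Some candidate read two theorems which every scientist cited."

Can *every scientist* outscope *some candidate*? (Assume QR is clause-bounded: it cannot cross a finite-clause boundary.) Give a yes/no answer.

No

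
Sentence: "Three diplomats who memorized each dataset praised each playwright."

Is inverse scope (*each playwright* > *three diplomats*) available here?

The relative clause *who memorized each dataset* modifies *three diplomats*, but *each playwright* is not inside that relative clause — it is an argument of the matrix verb.
No island intervenes, so both surface and inverse scope are derivable.

Yes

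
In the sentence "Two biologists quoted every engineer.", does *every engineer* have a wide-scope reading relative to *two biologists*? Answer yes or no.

Yes

Both DPs are arguments of the same predicate; there is no clause or island boundary between them.
Nothing blocks QR of the lower DP to a position above the higher one, so inverse scope is available.
The sentence is scopally ambiguous between *two biologists* > *every engineer* and *every engineer* > *two biologists*.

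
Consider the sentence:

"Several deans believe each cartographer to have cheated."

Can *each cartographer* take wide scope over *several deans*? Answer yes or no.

This is an ECM construction: *each cartographer* is the infinitival subject, Case-marked by the matrix verb, and the infinitive is transparent for QR.
With no island boundary between them, the object can take inverse scope over the subject via ordinary QR within the clause.
So *each cartographer* > *several deans* is among the available readings.

Yes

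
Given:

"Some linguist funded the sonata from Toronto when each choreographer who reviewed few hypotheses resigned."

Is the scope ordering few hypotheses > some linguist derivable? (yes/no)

No

*few hypotheses* occurs within the relative clause *who reviewed few hypotheses*, which is itself inside the adjunct *when each choreographer who reviewed few hypotheses resigned*.
Nested islands: the RC island is itself inside an adjunct island, so wide scope is doubly excluded.
There is no licit LF on which *few hypotheses* c-commands *some linguist*.
(Only the surface reading survives: one fixed linguist with respect to all the relevant hypotheses.)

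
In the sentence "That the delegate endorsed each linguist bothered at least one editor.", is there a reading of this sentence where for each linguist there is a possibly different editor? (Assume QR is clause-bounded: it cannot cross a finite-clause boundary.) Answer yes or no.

No

That reading corresponds to *each linguist* > *at least one editor*.
The target quantifier *each linguist* is part of the sentential subject *that the delegate endorsed each linguist*.
The subject-island constraint blocks QR out of a clausal subject.
*each linguist* is confined to the island and cannot take scope over *at least one editor*.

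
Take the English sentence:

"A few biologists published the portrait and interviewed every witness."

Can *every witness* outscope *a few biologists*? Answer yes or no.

*every witness* is embedded in one conjunct of the coordinate structure (*interviewed every witness*).
Asymmetric QR out of one conjunct violates the Coordinate Structure Constraint.
So *every witness* cannot raise high enough to outscope *a few biologists*; only the surface ordering *a few biologists* > *every witness* is available.

No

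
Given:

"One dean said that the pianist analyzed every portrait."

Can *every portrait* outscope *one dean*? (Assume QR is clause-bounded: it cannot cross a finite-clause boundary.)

No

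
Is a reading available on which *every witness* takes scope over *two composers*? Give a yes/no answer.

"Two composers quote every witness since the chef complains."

Yes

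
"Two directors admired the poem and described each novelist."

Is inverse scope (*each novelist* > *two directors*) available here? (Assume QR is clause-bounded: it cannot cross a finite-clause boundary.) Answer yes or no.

No

*each novelist* is embedded in one conjunct of the coordinate structure (*described each novelist*).
Asymmetric QR out of one conjunct violates the Coordinate Structure Constraint.
There is no licit LF on which *each novelist* c-commands *two directors*.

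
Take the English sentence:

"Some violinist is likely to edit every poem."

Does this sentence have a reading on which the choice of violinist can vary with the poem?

Yes

This is the *every poem* > *some violinist* reading.
*every poem* is the object of the infinitival complement of a raising predicate; raising infinitives are transparent for QR, so the two DPs are in effect clausemates.
Since no island is crossed, the inverse ordering is licensed alongside surface scope.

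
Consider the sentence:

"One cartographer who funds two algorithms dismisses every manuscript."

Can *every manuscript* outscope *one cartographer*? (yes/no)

Yes

*every manuscript* is a matrix argument; only *one cartographer* is modified by the relative clause *who funds two algorithms*, so the RC island is irrelevant to the target quantifier.
Clause-internal QR can adjoin the lower DP above the subject, yielding the inverse reading.
Both orderings are possible: *one cartographer* > *every manuscript* and *every manuscript* > *one cartographer*.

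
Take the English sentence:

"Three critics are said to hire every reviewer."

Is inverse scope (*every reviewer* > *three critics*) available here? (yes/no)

*every reviewer* is the object of the infinitival complement of a raising predicate; raising infinitives are transparent for QR, so the two DPs are in effect clausemates.
Ordinary QR to a clause-peripheral position gives the wide-scope LF for the lower DP.

Yes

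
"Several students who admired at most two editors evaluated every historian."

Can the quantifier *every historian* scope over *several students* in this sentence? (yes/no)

Yes

The relative clause *who admired at most two editors* modifies *several students*, but *every historian* is not inside that relative clause — it is an argument of the matrix verb.
Nothing blocks QR of the lower DP to a position above the higher one, so inverse scope is available.
So *every historian* > *several students* is among the available readings.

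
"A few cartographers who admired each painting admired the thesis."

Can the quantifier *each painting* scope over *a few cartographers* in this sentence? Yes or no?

No

*each painting* sits inside the relative clause *who admired each painting*.
Quantifiers inside a relative clause are trapped there; the RC boundary blocks QR.
*each painting* is confined to the island and cannot take scope over *a few cartographers*.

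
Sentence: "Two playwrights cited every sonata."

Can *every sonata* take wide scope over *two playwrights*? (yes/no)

Yes

*two playwrights* and *every sonata* are co-arguments of the matrix verb, with nothing but a clause-internal boundary between them.
With no island boundary between them, the object can take inverse scope over the subject via ordinary QR within the clause.
So *every sonata* > *two playwrights* is among the available readings.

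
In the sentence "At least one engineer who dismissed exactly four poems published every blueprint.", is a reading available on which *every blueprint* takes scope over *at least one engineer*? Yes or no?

The relative clause *who dismissed exactly four poems* modifies *at least one engineer*, but *every blueprint* is not inside that relative clause — it is an argument of the matrix verb.
Clause-internal QR can adjoin the lower DP above the subject, yielding the inverse reading.
So *every blueprint* > *at least one engineer* is among the available readings.

Yes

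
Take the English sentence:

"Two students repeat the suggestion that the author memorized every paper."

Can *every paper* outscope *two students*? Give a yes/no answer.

*every paper* is embedded in the complex NP *the suggestion that the author memorized every paper*.
Noun-complement clauses are scope islands (the Complex NP Constraint): a quantifier inside one cannot scope into the matrix.
There is no licit LF on which *every paper* c-commands *two students*.

No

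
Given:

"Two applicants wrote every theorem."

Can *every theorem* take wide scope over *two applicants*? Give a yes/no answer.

Yes

*every theorem* is the matrix object and *two applicants* the matrix subject; the two are clausemates.
Nothing blocks QR of the lower DP to a position above the higher one, so inverse scope is available.
The sentence is scopally ambiguous between *two applicants* > *every theorem* and *every theorem* > *two applicants*.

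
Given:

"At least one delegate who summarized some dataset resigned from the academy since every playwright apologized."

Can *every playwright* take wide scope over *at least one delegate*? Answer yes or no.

Structurally, *every playwright* is inside the adjunct clause *since every playwright apologized*.
Adjunct clauses are scope islands: a quantifier inside an adjunct cannot raise into the matrix clause.
There is no licit LF on which *every playwright* c-commands *at least one delegate*.

No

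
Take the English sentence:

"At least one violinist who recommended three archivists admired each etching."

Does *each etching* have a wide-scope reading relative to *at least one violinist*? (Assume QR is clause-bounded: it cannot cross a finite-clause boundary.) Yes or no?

Yes

The RC *who recommended three archivists* is an island, but *each etching* is not inside it — it is the matrix object, a clausemate of *at least one violinist*.
QR within a single clause is free, so the lower quantifier may take scope over the higher one.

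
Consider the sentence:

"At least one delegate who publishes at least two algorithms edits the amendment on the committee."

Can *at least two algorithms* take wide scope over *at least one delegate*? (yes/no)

No

*at least two algorithms* occurs within the relative clause *who publishes at least two algorithms*.
Relative clauses are scope islands: a quantifier cannot QR out of a relative clause to take scope in the matrix clause.
So *at least two algorithms* cannot raise high enough to outscope *at least one delegate*; only the surface ordering *at least one delegate* > *at least two algorithms* is available.
(Only the surface reading survives: one fixed delegate with respect to all the relevant algorithms.)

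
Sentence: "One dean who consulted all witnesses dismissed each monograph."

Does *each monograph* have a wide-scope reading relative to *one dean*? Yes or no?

Yes

The relative clause *who consulted all witnesses* modifies *one dean*, but *each monograph* is not inside that relative clause — it is an argument of the matrix verb.
Since no island is crossed, the inverse ordering is licensed alongside surface scope.
The sentence is scopally ambiguous between *one dean* > *each monograph* and *each monograph* > *one dean*.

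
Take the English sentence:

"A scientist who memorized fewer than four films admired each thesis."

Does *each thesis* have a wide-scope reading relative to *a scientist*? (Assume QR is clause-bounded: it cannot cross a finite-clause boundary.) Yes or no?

*each thesis* is a matrix argument; only *a scientist* is modified by the relative clause *who memorized fewer than four films*, so the RC island is irrelevant to the target quantifier.
Since no island is crossed, the inverse ordering is licensed alongside surface scope.
Both orderings are possible: *a scientist* > *each thesis* and *each thesis* > *a scientist*.

Yes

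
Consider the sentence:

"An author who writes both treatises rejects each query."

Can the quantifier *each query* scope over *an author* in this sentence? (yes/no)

Yes

The relative clause *who writes both treatises* modifies *an author*, but *each query* is not inside that relative clause — it is an argument of the matrix verb.
No island intervenes, so both surface and inverse scope are derivable.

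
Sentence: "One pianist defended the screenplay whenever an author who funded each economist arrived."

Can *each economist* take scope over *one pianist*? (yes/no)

No

The DP *each economist* is contained in the relative clause *who funded each economist*, which is itself inside the adjunct *whenever an author who funded each economist arrived*.
Both the relative clause and the enclosing adjunct are scope islands; QR cannot cross either.
So the wide-scope reading for *each economist* is blocked.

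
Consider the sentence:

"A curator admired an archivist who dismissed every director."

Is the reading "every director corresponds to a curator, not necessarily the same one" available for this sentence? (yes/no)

No

This is the *every director* > *a curator* reading.
*every director* occurs within the relative clause *who dismissed every director* modifying *an archivist*.
Relative clauses are scope islands: a quantifier cannot QR out of a relative clause to take scope in the matrix clause.
So *every director* cannot raise high enough to outscope *a curator*; only the surface ordering *a curator* > *every director* is available.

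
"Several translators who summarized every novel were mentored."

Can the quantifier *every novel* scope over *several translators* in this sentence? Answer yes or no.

Structurally, *every novel* is inside the relative clause *who summarized every novel*.
Relative clauses block scope extraction: QR cannot target a position outside the modified NP.
*every novel* is confined to the island and cannot take scope over *several translators*.

No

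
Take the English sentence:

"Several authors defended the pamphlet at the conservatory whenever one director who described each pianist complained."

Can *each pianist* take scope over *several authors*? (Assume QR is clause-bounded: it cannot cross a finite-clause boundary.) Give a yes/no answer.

No

Structurally, *each pianist* is inside the relative clause *who described each pianist*, which is itself inside the adjunct *whenever one director who described each pianist complained*.
Even if one barrier were somehow void, the other would still block QR.
*each pianist* is confined to the island and cannot take scope over *several authors*.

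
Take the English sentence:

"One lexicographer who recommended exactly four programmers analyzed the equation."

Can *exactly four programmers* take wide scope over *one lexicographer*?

The target quantifier *exactly four programmers* is part of the relative clause *who recommended exactly four programmers*.
Relative clauses block scope extraction: QR cannot target a position outside the modified NP.
So the wide-scope reading for *exactly four programmers* is blocked.

No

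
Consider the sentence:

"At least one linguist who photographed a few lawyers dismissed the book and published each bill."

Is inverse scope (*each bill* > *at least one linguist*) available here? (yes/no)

*each bill* occurs within one conjunct of the coordinate structure (*published each bill*).
Asymmetric QR out of one conjunct violates the Coordinate Structure Constraint.
The inverse ordering *each bill* > *at least one linguist* is therefore underivable.

No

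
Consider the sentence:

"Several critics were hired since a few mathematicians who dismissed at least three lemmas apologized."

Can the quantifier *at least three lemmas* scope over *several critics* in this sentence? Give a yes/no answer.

*at least three lemmas* occurs within the relative clause *who dismissed at least three lemmas*, which is itself inside the adjunct *since a few mathematicians who dismissed at least three lemmas apologized*.
The quantifier would have to escape first the RC and then the adjunct — two independent island violations.
There is no licit LF on which *at least three lemmas* c-commands *several critics*.

No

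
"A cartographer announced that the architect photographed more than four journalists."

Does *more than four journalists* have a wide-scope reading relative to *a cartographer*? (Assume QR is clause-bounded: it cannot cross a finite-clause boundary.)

No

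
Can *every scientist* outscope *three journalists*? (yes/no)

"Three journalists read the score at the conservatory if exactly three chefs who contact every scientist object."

*every scientist* is embedded in the relative clause *who contact every scientist*, which is itself inside the adjunct *if exactly three chefs who contact every scientist object*.
The quantifier would have to escape first the RC and then the adjunct — two independent island violations.
*every scientist* is confined to the island and cannot take scope over *three journalists*.

No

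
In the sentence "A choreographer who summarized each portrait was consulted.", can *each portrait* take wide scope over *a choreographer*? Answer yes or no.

*each portrait* sits inside the relative clause *who summarized each portrait*.
Relative clauses block scope extraction: QR cannot target a position outside the modified NP.
So *each portrait* cannot raise high enough to outscope *a choreographer*; only the surface ordering *a choreographer* > *each portrait* is available.

No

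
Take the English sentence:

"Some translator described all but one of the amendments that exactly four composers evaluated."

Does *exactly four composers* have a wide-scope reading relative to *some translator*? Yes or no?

*exactly four composers* occurs within the relative clause *that exactly four composers evaluated* modifying *all but one of the amendments*.
A relative clause is a scope island — quantifier raising cannot cross its boundary.
There is no licit LF on which *exactly four composers* c-commands *some translator*.

No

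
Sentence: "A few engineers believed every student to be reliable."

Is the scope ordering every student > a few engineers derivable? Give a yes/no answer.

*every student* is an ECM subject; ECM complements are not islands, and the embedded quantifier may take matrix scope.
With no island boundary between them, the object can take inverse scope over the subject via ordinary QR within the clause.
So *every student* > *a few engineers* is among the available readings.

Yes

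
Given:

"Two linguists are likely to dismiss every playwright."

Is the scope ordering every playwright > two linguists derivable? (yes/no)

Yes

The matrix predicate is a raising verb, whose infinitival complement is not a scope island — *every playwright* can QR into the matrix clause.
With no island boundary between them, the object can take inverse scope over the subject via ordinary QR within the clause.
Both orderings are possible: *two linguists* > *every playwright* and *every playwright* > *two linguists*.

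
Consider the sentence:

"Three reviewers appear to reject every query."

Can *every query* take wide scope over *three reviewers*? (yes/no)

Yes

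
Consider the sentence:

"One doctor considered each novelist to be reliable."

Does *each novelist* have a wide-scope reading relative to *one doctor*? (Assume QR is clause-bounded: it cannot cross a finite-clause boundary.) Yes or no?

Yes

This is an ECM construction: *each novelist* is the infinitival subject, Case-marked by the matrix verb, and the infinitive is transparent for QR.
No island intervenes, so both surface and inverse scope are derivable.
The sentence is scopally ambiguous between *one doctor* > *each novelist* and *each novelist* > *one doctor*.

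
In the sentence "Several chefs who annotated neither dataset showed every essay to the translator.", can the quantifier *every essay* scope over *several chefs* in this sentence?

The relative clause *who annotated neither dataset* modifies *several chefs*, but *every essay* is not inside that relative clause — it is an argument of the matrix verb.
No island intervenes, so both surface and inverse scope are derivable.
So *every essay* > *several chefs* is among the available readings.

Yes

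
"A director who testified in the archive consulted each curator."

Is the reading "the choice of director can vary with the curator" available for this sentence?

Yes

This is the *each curator* > *a director* reading.
The relative clause *who testified in the archive* modifies *a director*, but *each curator* is not inside that relative clause — it is an argument of the matrix verb.
Ordinary QR to a clause-peripheral position gives the wide-scope LF for the lower DP.
So *each curator* > *a director* is among the available readings.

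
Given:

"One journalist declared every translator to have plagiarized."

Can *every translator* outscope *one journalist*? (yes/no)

*every translator* is the subject of an ECM infinitive — the infinitival complement of an ECM verb is not a scope island, so *every translator* can raise into the matrix clause.
QR within a single clause is free, so the lower quantifier may take scope over the higher one.
The sentence is scopally ambiguous between *one journalist* > *every translator* and *every translator* > *one journalist*.

Yes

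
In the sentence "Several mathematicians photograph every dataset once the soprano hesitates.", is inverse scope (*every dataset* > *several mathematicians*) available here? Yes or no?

The adjunct island is irrelevant here — *every dataset* and *several mathematicians* are both in the matrix clause.
With no island boundary between them, the object can take inverse scope over the subject via ordinary QR within the clause.
The sentence is scopally ambiguous between *several mathematicians* > *every dataset* and *every dataset* > *several mathematicians*.

Yes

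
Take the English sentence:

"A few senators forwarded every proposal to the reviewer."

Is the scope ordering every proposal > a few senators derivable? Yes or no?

Yes

*a few senators* and *every proposal* are co-arguments of the matrix verb, with nothing but a clause-internal boundary between them.
With no island boundary between them, the object can take inverse scope over the subject via ordinary QR within the clause.
The sentence is scopally ambiguous between *a few senators* > *every proposal* and *every proposal* > *a few senators*.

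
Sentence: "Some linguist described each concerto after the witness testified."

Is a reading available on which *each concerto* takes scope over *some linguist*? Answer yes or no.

Yes

Neither queried DP is inside the adjunct, so the adjunct-island constraint does not apply.
With no island boundary between them, the object can take inverse scope over the subject via ordinary QR within the clause.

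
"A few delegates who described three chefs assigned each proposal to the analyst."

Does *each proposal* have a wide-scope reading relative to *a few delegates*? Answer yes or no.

Yes

Although the sentence contains a relative clause (*who described three chefs*), *each proposal* is outside it, in the matrix VP.
QR within a single clause is free, so the lower quantifier may take scope over the higher one.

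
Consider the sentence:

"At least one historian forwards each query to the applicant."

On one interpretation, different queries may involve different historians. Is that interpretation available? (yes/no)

Yes

That reading corresponds to *each query* > *at least one historian*.
*each query* and *at least one historian* are in the same minimal clause.
Nothing blocks QR of the lower DP to a position above the higher one, so inverse scope is available.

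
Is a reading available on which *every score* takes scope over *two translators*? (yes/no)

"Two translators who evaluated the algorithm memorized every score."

Yes

The RC *who evaluated the algorithm* is an island, but *every score* is not inside it — it is the matrix object, a clausemate of *two translators*.
Clause-internal QR can adjoin the lower DP above the subject, yielding the inverse reading.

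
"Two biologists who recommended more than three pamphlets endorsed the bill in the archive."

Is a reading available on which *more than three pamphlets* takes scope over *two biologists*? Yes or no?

No

The target quantifier *more than three pamphlets* is part of the relative clause *who recommended more than three pamphlets*.
A relative clause is a scope island — quantifier raising cannot cross its boundary.
So the wide-scope reading for *more than three pamphlets* is blocked.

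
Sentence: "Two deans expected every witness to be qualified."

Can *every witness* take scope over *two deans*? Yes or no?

The ECM infinitive is scope-transparent — *every witness* is free to raise above *two deans*.
Since no island is crossed, the inverse ordering is licensed alongside surface scope.

Yes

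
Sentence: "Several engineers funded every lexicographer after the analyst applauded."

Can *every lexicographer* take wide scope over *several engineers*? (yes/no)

Yes

Although there is an adjunct clause, *every lexicographer* is in the main clause, not inside the adjunct.
QR within a single clause is free, so the lower quantifier may take scope over the higher one.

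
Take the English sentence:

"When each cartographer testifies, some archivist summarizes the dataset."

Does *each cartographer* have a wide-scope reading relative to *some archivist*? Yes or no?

*each cartographer* is embedded in the adjunct clause *when each cartographer testifies*.
Adverbial clauses are not L-marked, so they are barriers for QR — the quantifier cannot escape the adjunct.
*each cartographer* > *some archivist* would require crossing that boundary, which is illicit.

No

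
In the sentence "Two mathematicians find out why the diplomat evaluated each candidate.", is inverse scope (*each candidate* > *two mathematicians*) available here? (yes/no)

No

*each candidate* is embedded in the embedded question *why the diplomat evaluated each candidate*.
Embedded questions are wh-islands: a quantifier inside an indirect question cannot QR into the matrix clause.
So *each candidate* cannot raise high enough to outscope *two mathematicians*; only the surface ordering *two mathematicians* > *each candidate* is available.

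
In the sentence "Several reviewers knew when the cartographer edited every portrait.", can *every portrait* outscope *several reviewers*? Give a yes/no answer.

Structurally, *every portrait* is inside the embedded question *when the cartographer edited every portrait*.
QR across an interrogative CP boundary is ruled out as a wh-island violation.
So the wide-scope reading for *every portrait* is blocked.

No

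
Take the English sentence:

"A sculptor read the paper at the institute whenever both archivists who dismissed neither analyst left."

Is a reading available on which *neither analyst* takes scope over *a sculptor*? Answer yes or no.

No

*neither analyst* sits inside the relative clause *who dismissed neither analyst*, which is itself inside the adjunct *whenever both archivists who dismissed neither analyst left*.
Even if one barrier were somehow void, the other would still block QR.
So *neither analyst* cannot raise to a position above *a sculptor*.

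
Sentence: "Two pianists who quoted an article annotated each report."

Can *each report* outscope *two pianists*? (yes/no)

Yes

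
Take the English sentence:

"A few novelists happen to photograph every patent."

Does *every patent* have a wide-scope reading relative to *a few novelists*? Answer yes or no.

Raising constructions are monoclausal for scope purposes; *every patent* is not separated from *a few novelists* by any island.
QR within a single clause is free, so the lower quantifier may take scope over the higher one.

Yes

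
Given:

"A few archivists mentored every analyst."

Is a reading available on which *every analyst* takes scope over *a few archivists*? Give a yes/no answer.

*every analyst* and *a few archivists* are in the same minimal clause.
Nothing blocks QR of the lower DP to a position above the higher one, so inverse scope is available.
Both orderings are possible: *a few archivists* > *every analyst* and *every analyst* > *a few archivists*.

Yes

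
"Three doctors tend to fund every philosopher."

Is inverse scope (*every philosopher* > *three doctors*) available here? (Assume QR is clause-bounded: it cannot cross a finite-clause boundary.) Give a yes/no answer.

Yes

*every philosopher* is inside a raising infinitive, which is transparent to QR (no CP barrier), so it behaves as a matrix argument.
Since no island is crossed, the inverse ordering is licensed alongside surface scope.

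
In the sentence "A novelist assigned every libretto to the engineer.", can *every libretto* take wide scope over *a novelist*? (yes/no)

Both DPs are arguments of the same predicate; there is no clause or island boundary between them.
No island intervenes, so both surface and inverse scope are derivable.

Yes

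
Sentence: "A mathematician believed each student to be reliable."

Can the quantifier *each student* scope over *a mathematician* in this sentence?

*each student* is an ECM subject; ECM complements are not islands, and the embedded quantifier may take matrix scope.
QR within a single clause is free, so the lower quantifier may take scope over the higher one.

Yes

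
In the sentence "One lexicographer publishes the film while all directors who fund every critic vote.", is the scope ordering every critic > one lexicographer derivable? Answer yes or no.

Structurally, *every critic* is inside the relative clause *who fund every critic*, which is itself inside the adjunct *while all directors who fund every critic vote*.
Even if one barrier were somehow void, the other would still block QR.
So *every critic* cannot raise high enough to outscope *one lexicographer*; only the surface ordering *one lexicographer* > *every critic* is available.

No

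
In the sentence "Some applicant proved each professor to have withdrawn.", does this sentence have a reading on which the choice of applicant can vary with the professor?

Yes

The described interpretation is the *each professor* > *some applicant* scoping.
The ECM infinitive is scope-transparent — *each professor* is free to raise above *some applicant*.
With no island boundary between them, the object can take inverse scope over the subject via ordinary QR within the clause.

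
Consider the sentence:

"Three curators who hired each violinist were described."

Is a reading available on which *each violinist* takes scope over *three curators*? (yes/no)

*each violinist* occurs within the relative clause *who hired each violinist*.
A relative clause is a scope island — quantifier raising cannot cross its boundary.
*each violinist* is confined to the island and cannot take scope over *three curators*.

No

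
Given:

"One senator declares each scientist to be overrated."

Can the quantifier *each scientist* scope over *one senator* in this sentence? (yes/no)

Yes

This is an ECM construction: *each scientist* is the infinitival subject, Case-marked by the matrix verb, and the infinitive is transparent for QR.
Since no island is crossed, the inverse ordering is licensed alongside surface scope.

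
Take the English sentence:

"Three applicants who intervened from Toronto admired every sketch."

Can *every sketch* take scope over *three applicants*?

*every sketch* is a matrix argument; only *three applicants* is modified by the relative clause *who intervened from Toronto*, so the RC island is irrelevant to the target quantifier.
Clause-internal QR can adjoin the lower DP above the subject, yielding the inverse reading.
Both orderings are possible: *three applicants* > *every sketch* and *every sketch* > *three applicants*.

Yes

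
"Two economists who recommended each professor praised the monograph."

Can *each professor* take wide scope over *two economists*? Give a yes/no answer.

No

The target quantifier *each professor* is part of the relative clause *who recommended each professor*.
A relative clause is a scope island — quantifier raising cannot cross its boundary.
*each professor* is confined to the island and cannot take scope over *two economists*.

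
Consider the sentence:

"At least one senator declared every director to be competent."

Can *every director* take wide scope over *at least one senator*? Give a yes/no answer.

This is an ECM construction: *every director* is the infinitival subject, Case-marked by the matrix verb, and the infinitive is transparent for QR.
Ordinary QR to a clause-peripheral position gives the wide-scope LF for the lower DP.

Yes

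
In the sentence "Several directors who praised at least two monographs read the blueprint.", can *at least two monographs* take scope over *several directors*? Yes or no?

No

*at least two monographs* occurs within the relative clause *who praised at least two monographs*.
The relative clause forms an island for QR, so the quantifier is confined to the head noun's restrictor.
*at least two monographs* > *several directors* would require crossing that boundary, which is illicit.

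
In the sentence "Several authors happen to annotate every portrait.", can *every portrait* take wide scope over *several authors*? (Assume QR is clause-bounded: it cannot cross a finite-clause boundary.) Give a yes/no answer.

Yes

Infinitival complements of raising predicates do not block QR; *every portrait* and *several authors* are effectively clausemates.
No island intervenes, so both surface and inverse scope are derivable.
The sentence is scopally ambiguous between *several authors* > *every portrait* and *every portrait* > *several authors*.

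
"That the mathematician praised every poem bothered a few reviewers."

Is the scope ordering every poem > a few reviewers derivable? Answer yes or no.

*every poem* occurs within the sentential subject *that the mathematician praised every poem*.
Sentential subjects are islands: a quantifier inside the subject clause cannot raise over the matrix predicate.
*every poem* is confined to the island and cannot take scope over *a few reviewers*.

No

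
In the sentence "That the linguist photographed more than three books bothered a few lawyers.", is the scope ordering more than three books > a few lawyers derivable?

No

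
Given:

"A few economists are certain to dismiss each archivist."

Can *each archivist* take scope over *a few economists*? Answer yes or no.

*each archivist* is inside a raising infinitive, which is transparent to QR (no CP barrier), so it behaves as a matrix argument.
Since no island is crossed, the inverse ordering is licensed alongside surface scope.

Yes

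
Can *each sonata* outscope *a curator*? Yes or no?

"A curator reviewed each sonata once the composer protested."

*each sonata* is a matrix argument; the adjunct is an island but the target quantifier is outside it.
With no island boundary between them, the object can take inverse scope over the subject via ordinary QR within the clause.

Yes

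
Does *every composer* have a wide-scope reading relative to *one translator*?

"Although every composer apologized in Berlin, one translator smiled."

No

*every composer* occurs within the adjunct clause *although every composer apologized in Berlin*.
Adverbial clauses are not L-marked, so they are barriers for QR — the quantifier cannot escape the adjunct.
*every composer* > *one translator* would require crossing that boundary, which is illicit.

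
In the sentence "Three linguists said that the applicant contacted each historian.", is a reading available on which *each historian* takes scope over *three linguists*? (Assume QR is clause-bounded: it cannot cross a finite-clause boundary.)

No

*each historian* sits inside the finite complement clause *that the applicant contacted each historian*.
Finite CP is the ceiling for QR here, by assumption.
Hence only narrow scope for *each historian* (under *three linguists*) survives.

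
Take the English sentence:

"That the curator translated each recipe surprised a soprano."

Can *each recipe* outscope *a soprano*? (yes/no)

*each recipe* occurs within the sentential subject *that the curator translated each recipe*.
Subjects — clausal subjects included — are islands for extraction, and QR is no exception.
*each recipe* > *a soprano* would require crossing that boundary, which is illicit.

No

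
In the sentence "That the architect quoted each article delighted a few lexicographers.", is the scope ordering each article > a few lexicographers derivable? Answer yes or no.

No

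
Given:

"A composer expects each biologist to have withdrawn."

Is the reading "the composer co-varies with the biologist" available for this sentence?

The described interpretation is the *each biologist* > *a composer* scoping.
The ECM infinitive is scope-transparent — *each biologist* is free to raise above *a composer*.
Ordinary QR to a clause-peripheral position gives the wide-scope LF for the lower DP.

Yes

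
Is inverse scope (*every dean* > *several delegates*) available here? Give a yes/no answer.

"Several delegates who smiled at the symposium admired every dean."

The relative clause *who smiled at the symposium* modifies *several delegates*, but *every dean* is not inside that relative clause — it is an argument of the matrix verb.
QR within a single clause is free, so the lower quantifier may take scope over the higher one.

Yes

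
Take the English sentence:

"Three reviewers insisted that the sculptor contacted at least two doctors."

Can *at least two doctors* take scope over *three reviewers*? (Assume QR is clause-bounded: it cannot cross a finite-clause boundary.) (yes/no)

No

Structurally, *at least two doctors* is inside the finite complement clause *that the sculptor contacted at least two doctors*.
Given the clause-boundedness assumption, QR cannot cross the finite CP into the matrix.
So *at least two doctors* cannot raise to a position above *three reviewers*.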